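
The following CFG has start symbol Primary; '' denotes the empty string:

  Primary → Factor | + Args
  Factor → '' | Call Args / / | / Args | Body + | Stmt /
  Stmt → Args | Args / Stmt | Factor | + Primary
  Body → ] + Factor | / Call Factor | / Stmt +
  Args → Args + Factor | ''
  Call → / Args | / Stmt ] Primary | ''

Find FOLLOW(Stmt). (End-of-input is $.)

{ +, /, ] }

In Factor → Stmt /: add FIRST(/) = { / }.
In Stmt → Args / Stmt: Stmt is at the end, add FOLLOW(Stmt) = { +, /, ] }.
In Body → / Stmt +: add FIRST(+) = { + }.
In Call → / Stmt ] Primary: add FIRST(] Primary) = { ] }.
Union: FOLLOW(Stmt) = { +, /, ] }.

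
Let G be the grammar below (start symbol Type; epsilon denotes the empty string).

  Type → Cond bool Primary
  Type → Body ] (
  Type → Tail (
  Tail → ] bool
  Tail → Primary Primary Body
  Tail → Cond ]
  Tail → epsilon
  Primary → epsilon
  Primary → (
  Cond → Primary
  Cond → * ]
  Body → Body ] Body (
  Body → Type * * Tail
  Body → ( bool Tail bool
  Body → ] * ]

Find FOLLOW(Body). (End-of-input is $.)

{ (, ], bool }

In Type → Body ] (: add FIRST(] () = { ] }.
In Tail → Primary Primary Body: Body is at the end, add FOLLOW(Tail) = { (, ], bool }.
In Body → Body ] Body (: add FIRST(] Body () = { ] }.
In Body → Body ] Body (: add FIRST(() = { ( }.
Union: FOLLOW(Body) = { (, ], bool }.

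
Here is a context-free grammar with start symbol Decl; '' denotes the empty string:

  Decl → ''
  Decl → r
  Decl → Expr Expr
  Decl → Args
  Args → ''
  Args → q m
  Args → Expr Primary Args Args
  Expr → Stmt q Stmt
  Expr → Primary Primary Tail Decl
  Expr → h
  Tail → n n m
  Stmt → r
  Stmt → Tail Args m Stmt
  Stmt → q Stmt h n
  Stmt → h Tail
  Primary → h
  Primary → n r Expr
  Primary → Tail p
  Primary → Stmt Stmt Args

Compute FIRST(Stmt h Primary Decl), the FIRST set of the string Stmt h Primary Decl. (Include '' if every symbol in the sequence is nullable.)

{ h, n, q, r }

Add FIRST(Stmt) = { h, n, q, r }; Stmt is not nullable, stop.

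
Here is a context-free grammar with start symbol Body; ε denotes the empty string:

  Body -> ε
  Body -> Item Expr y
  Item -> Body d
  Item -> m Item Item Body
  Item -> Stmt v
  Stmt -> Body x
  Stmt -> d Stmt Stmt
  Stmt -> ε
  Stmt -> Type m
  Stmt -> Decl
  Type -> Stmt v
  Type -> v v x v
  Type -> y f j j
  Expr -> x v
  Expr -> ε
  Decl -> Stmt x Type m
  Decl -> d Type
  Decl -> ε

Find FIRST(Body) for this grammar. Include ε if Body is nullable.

Body -> ε contributes ε.
From Body -> Item Expr y: add FIRST(Item) = { d, m, v, x, y }.
Union: FIRST(Body) = { d, m, v, x, y, ε }.

{ d, m, v, x, y, ε }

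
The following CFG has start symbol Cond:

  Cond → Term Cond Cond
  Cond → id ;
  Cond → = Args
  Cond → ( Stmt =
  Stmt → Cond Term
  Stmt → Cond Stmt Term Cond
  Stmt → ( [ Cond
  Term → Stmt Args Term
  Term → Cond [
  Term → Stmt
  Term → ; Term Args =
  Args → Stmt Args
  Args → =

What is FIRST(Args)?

From Args → Stmt Args: add FIRST(Stmt) = { (, ;, =, id }.
Args → = contributes {=}.
Union: FIRST(Args) = { (, ;, =, id }.

{ (, ;, =, id }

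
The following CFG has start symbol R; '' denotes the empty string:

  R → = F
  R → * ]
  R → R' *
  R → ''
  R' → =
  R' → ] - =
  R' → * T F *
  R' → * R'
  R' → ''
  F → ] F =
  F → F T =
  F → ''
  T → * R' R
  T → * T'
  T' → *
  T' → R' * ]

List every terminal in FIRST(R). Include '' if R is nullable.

{ *, =, ], '' }

R → = F contributes {=}.
R → * ] contributes {*}.
From R → R' *: R' nullable, take FIRST(R') ∪ {*} = { *, =, ] }.
R → '' contributes ''.
Union: FIRST(R) = { *, =, ], '' }.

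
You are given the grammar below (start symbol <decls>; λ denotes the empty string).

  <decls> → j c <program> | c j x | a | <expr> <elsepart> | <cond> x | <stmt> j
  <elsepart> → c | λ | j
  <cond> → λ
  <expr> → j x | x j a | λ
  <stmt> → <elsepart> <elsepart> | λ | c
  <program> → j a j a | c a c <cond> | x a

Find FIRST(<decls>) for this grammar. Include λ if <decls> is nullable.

{ a, c, j, x, λ }

<decls> → j c <program> contributes {j}.
<decls> → c j x contributes {c}.
<decls> → a contributes {a}.
From <decls> → <expr> <elsepart>: <expr>, <elsepart> nullable, take FIRST(<expr>) ∪ FIRST(<elsepart>) = { c, j, x }; also λ since the whole RHS is nullable.
From <decls> → <cond> x: <cond> nullable, take FIRST(<cond>) ∪ {x} = { x }.
From <decls> → <stmt> j: <stmt> nullable, take FIRST(<stmt>) ∪ {j} = { c, j }.
Union: FIRST(<decls>) = { a, c, j, x, λ }.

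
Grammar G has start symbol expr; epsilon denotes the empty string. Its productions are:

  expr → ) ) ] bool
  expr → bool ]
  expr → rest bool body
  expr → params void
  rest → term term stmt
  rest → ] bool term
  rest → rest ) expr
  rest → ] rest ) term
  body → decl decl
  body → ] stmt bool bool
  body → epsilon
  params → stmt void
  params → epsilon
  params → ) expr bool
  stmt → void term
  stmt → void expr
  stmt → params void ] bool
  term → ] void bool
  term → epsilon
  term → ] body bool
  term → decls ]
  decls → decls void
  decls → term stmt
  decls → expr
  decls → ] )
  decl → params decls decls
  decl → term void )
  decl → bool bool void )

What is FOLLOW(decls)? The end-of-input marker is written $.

In term → decls ]: add FIRST(]) = { ] }.
In decls → decls void: add FIRST(void) = { void }.
In decl → params decls decls: add FIRST(decls) = { ), ], bool, void }.
In decl → params decls decls: decls is at the end, add FOLLOW(decl) = { $, ), ], bool, void }.
Union: FOLLOW(decls) = { $, ), ], bool, void }.

{ $, ), ], bool, void }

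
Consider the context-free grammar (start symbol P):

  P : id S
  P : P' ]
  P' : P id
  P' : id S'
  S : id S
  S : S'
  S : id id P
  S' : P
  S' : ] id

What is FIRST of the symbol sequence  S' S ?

{ ], id }

Add FIRST(S') = { ], id }; S' is not nullable, stop.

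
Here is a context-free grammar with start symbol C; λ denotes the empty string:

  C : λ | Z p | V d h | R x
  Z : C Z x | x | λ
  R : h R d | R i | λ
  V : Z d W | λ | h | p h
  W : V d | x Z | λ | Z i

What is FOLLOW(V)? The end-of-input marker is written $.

In C : V d h: add FIRST(d h) = { d }.
In W : V d: add FIRST(d) = { d }.
Union: FOLLOW(V) = { d }.

{ d }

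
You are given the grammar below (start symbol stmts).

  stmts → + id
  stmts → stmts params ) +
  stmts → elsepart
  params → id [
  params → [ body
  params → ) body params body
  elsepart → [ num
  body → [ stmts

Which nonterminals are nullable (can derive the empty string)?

{ } (none)

No nonterminal has an empty production or an RHS whose symbols are all nullable.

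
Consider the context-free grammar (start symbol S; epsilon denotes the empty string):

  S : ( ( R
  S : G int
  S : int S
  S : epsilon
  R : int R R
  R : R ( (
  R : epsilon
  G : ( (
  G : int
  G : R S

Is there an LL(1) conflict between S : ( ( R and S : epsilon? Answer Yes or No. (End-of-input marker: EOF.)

No

FIRST(( ( R) = { ( } and FIRST(epsilon) = { epsilon }.
The second is nullable but FOLLOW(S) = { EOF, int } is disjoint from FIRST of the first.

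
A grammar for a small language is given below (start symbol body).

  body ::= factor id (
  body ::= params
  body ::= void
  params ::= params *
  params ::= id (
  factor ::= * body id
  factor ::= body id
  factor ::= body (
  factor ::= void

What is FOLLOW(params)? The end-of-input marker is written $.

{ $, (, *, id }

In body ::= params: params is at the end, add FOLLOW(body) = { $, (, id }.
In params ::= params *: add FIRST(*) = { * }.
Union: FOLLOW(params) = { $, (, *, id }.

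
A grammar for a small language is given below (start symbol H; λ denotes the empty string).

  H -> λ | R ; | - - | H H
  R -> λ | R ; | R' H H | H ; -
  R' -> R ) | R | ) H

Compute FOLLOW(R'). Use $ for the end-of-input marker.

In R -> R' H H: add FIRST(H H)\{λ} = { ), -, ; }.
  Since H H is nullable, also add FOLLOW(R) = { ), -, ; }.
Union: FOLLOW(R') = { ), -, ; }.

{ ), -, ; }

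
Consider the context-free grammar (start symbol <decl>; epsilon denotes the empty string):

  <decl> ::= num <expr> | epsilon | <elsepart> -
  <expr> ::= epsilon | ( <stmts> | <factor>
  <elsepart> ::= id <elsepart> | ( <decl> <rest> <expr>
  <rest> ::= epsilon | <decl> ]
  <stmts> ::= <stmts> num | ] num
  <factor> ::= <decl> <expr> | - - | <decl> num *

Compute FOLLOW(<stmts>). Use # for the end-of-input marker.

In <expr> ::= ( <stmts>: <stmts> is at the end, add FOLLOW(<expr>) = { #, (, -, ], id, num }.
In <stmts> ::= <stmts> num: add FIRST(num) = { num }.
Union: FOLLOW(<stmts>) = { #, (, -, ], id, num }.

{ #, (, -, ], id, num }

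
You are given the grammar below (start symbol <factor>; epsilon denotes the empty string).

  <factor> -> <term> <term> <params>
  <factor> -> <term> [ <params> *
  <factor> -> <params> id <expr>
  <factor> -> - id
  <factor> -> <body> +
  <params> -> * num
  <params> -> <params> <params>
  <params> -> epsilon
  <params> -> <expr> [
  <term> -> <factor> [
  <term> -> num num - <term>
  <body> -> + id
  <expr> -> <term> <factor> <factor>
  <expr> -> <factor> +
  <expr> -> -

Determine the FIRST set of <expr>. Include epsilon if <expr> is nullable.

{ *, +, -, id, num }

From <expr> -> <term> <factor> <factor>: add FIRST(<term>) = { *, +, -, id, num }.
From <expr> -> <factor> +: add FIRST(<factor>) = { *, +, -, id, num }.
<expr> -> - contributes {-}.
Union: FIRST(<expr>) = { *, +, -, id, num }.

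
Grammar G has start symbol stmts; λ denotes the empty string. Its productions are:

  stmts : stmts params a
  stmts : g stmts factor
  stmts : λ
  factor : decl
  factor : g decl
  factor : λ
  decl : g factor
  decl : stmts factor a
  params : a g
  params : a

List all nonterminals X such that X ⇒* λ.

{ factor, stmts }

Directly nullable (have an λ-production): stmts, factor.
No other nonterminal has a production whose RHS symbols are all nullable.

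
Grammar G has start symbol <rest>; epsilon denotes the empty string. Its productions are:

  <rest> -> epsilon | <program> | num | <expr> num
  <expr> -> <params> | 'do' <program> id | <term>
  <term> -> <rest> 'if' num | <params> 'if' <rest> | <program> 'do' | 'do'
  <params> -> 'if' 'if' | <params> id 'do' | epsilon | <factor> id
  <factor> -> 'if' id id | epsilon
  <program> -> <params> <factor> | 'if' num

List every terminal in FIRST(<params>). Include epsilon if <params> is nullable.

<params> -> 'if' 'if' contributes {'if'}.
From <params> -> <params> id 'do': <params> nullable, take FIRST(<params>) ∪ {id} = { 'if', id }.
<params> -> epsilon contributes epsilon.
From <params> -> <factor> id: <factor> nullable, take FIRST(<factor>) ∪ {id} = { 'if', id }.
Union: FIRST(<params>) = { 'if', id, epsilon }.

{ 'if', id, epsilon }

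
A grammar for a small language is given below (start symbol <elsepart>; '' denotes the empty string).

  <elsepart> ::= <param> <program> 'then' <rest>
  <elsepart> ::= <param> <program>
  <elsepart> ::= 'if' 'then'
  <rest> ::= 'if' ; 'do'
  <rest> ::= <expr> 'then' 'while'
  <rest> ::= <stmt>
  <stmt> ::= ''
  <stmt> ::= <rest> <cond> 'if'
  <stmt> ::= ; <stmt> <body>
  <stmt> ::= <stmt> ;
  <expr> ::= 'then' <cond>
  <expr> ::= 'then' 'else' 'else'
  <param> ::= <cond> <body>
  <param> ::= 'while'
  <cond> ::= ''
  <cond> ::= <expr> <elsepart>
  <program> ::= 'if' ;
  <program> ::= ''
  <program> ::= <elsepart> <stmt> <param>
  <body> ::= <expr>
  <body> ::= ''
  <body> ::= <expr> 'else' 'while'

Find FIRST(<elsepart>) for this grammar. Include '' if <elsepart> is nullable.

{ 'if', 'then', 'while', ;, '' }

From <elsepart> ::= <param> <program> 'then' <rest>: <param>, <program> nullable, take FIRST(<param>) ∪ FIRST(<program>) ∪ {'then'} = { 'if', 'then', 'while', ; }.
From <elsepart> ::= <param> <program>: <param>, <program> nullable, take FIRST(<param>) ∪ FIRST(<program>) = { 'if', 'then', 'while', ; }; also '' since the whole RHS is nullable.
<elsepart> ::= 'if' 'then' contributes {'if'}.
Union: FIRST(<elsepart>) = { 'if', 'then', 'while', ;, '' }.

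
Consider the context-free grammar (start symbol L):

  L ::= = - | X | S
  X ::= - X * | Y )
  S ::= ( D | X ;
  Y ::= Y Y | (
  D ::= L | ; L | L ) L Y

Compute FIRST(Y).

From Y ::= Y Y: add FIRST(Y) = { ( }.
Y ::= ( contributes {(}.
Union: FIRST(Y) = { ( }.

{ ( }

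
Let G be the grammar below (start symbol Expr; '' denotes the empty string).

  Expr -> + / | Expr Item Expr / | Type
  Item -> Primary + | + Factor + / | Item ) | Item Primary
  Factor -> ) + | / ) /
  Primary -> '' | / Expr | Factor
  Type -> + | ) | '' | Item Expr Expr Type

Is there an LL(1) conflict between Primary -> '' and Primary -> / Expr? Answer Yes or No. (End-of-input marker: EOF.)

Yes

FIRST('') = { '' } and FIRST(/ Expr) = { / }.
The first alternative is nullable and FOLLOW(Primary) = { EOF, ), +, / } shares / with FIRST of the second — conflict.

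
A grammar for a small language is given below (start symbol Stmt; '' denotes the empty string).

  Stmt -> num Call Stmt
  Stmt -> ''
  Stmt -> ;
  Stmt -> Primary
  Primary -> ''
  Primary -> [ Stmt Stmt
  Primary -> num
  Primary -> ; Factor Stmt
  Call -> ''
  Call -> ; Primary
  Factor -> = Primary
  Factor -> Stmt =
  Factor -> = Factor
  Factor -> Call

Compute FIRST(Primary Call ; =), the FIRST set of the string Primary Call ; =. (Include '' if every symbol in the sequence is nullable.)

Add FIRST(Primary)\{''} = { ;, [, num }; Primary is nullable, continue.
Add FIRST(Call)\{''} = { ; }; Call is nullable, continue.
; is a terminal; add {;} and stop.

{ ;, [, num }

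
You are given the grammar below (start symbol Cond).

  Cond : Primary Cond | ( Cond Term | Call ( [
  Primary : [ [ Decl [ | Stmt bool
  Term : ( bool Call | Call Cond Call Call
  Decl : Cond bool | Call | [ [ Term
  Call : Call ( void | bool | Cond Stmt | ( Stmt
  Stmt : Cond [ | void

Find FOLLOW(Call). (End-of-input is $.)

{ $, (, [, bool, void }

In Cond : Call ( [: add FIRST(( [) = { ( }.
In Term : ( bool Call: Call is at the end, add FOLLOW(Term) = { $, (, [, bool, void }.
In Term : Call Cond Call Call: add FIRST(Cond Call Call) = { (, [, bool, void }.
In Term : Call Cond Call Call: add FIRST(Call) = { (, [, bool, void }.
In Term : Call Cond Call Call: Call is at the end, add FOLLOW(Term) = { $, (, [, bool, void }.
In Decl : Call: Call is at the end, add FOLLOW(Decl) = { [ }.
In Call : Call ( void: add FIRST(( void) = { ( }.
Union: FOLLOW(Call) = { $, (, [, bool, void }.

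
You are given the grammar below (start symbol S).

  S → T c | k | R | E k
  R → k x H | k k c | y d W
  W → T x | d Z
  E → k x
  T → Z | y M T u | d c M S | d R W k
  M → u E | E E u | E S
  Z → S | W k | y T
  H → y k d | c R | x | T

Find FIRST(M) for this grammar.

M → u E contributes {u}.
From M → E E u: add FIRST(E) = { k }.
From M → E S: add FIRST(E) = { k }.
Union: FIRST(M) = { k, u }.

{ k, u }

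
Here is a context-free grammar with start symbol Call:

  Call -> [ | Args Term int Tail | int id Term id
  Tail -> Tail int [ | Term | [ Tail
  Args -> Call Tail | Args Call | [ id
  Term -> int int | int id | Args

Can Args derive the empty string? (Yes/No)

No

No nonterminal in this grammar is nullable.
No production of Args has an RHS whose symbols are all nullable, so Args is not nullable.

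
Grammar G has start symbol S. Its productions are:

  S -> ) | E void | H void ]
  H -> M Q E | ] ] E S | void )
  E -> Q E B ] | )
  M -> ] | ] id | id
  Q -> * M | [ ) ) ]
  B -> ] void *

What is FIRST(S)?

S -> ) contributes {)}.
From S -> E void: add FIRST(E) = { ), *, [ }.
From S -> H void ]: add FIRST(H) = { ], id, void }.
Union: FIRST(S) = { ), *, [, ], id, void }.

{ ), *, [, ], id, void }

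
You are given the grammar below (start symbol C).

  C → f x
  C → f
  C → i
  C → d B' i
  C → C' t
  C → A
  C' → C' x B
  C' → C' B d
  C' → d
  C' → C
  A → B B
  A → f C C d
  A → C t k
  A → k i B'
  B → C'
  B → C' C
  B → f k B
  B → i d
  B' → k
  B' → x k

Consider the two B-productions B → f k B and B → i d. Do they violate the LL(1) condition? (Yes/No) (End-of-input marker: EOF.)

No

FIRST(f k B) = { f } and FIRST(i d) = { i }.
The FIRST sets are disjoint and neither alternative is nullable — no conflict.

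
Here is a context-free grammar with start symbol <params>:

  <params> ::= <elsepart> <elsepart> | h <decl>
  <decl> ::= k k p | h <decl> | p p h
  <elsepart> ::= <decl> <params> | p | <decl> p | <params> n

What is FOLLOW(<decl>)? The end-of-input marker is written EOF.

In <params> ::= h <decl>: <decl> is at the end, add FOLLOW(<params>) = { EOF, h, k, n, p }.
In <decl> ::= h <decl>: <decl> is at the end, add FOLLOW(<decl>) = { EOF, h, k, n, p }.
In <elsepart> ::= <decl> <params>: add FIRST(<params>) = { h, k, p }.
In <elsepart> ::= <decl> p: add FIRST(p) = { p }.
Union: FOLLOW(<decl>) = { EOF, h, k, n, p }.

{ EOF, h, k, n, p }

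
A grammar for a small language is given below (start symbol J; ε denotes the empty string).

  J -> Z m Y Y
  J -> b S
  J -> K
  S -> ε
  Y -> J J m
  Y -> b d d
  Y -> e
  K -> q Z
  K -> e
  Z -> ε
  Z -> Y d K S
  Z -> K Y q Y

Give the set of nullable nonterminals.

{ S, Z }

Directly nullable (have an ε-production): S, Z.
No other nonterminal has a production whose RHS symbols are all nullable.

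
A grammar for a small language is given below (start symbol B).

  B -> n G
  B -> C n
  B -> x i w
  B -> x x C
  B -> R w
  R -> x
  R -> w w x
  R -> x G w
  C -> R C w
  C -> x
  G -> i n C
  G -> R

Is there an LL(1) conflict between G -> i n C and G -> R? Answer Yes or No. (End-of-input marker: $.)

FIRST(i n C) = { i } and FIRST(R) = { w, x }.
The FIRST sets are disjoint and neither alternative is nullable — no conflict.

No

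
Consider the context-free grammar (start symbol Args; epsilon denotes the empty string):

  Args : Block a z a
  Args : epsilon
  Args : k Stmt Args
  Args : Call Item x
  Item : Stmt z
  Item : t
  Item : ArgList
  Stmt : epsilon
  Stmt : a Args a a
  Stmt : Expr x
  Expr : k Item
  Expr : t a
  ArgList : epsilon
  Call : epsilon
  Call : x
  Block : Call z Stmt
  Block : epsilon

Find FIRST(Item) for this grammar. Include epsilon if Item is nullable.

{ a, k, t, z, epsilon }

From Item : Stmt z: Stmt nullable, take FIRST(Stmt) ∪ {z} = { a, k, t, z }.
Item : t contributes {t}.
From Item : ArgList: add FIRST(ArgList) = { epsilon } (including epsilon since ArgList is nullable).
Union: FIRST(Item) = { a, k, t, z, epsilon }.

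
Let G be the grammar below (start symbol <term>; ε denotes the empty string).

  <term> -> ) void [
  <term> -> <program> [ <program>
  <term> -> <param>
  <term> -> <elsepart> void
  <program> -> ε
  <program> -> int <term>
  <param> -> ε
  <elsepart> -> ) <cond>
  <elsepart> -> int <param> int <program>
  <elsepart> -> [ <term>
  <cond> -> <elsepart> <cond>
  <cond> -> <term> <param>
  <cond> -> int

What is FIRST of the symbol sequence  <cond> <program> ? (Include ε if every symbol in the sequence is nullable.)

{ ), [, int, ε }

Add FIRST(<cond>)\{ε} = { ), [, int }; <cond> is nullable, continue.
Add FIRST(<program>)\{ε} = { int }; <program> is nullable, continue.
Every symbol is nullable, so include ε.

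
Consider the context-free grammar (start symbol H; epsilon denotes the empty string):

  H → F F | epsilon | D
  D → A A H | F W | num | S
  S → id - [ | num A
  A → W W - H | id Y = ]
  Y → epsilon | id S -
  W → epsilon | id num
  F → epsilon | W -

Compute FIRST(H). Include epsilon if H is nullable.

{ -, id, num, epsilon }

From H → F F: F, F nullable, take FIRST(F) ∪ FIRST(F) = { -, id }; also epsilon since the whole RHS is nullable.
H → epsilon contributes epsilon.
From H → D: add FIRST(D) = { -, id, num, epsilon } (including epsilon since D is nullable).
Union: FIRST(H) = { -, id, num, epsilon }.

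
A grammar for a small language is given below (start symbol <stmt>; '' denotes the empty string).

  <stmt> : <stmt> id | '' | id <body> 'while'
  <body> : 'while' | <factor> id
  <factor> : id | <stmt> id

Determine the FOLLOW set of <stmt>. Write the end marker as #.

{ #, id }

<stmt> is the start symbol, so # ∈ FOLLOW(<stmt>).
In <stmt> : <stmt> id: add FIRST(id) = { id }.
In <factor> : <stmt> id: add FIRST(id) = { id }.
Union: FOLLOW(<stmt>) = { #, id }.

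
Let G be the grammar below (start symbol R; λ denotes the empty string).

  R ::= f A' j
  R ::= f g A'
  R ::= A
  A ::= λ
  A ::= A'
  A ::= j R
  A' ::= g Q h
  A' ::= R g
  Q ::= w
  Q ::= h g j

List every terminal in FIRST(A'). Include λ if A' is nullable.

A' ::= g Q h contributes {g}.
From A' ::= R g: R nullable, take FIRST(R) ∪ {g} = { f, g, j }.
Union: FIRST(A') = { f, g, j }.

{ f, g, j }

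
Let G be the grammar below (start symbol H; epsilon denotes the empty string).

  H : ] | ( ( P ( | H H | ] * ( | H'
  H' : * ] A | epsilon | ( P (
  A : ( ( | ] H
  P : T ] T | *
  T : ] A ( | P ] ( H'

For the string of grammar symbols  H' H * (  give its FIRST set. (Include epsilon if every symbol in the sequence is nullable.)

{ (, *, ] }

Add FIRST(H')\{epsilon} = { (, * }; H' is nullable, continue.
Add FIRST(H)\{epsilon} = { (, *, ] }; H is nullable, continue.
* is a terminal; add {*} and stop.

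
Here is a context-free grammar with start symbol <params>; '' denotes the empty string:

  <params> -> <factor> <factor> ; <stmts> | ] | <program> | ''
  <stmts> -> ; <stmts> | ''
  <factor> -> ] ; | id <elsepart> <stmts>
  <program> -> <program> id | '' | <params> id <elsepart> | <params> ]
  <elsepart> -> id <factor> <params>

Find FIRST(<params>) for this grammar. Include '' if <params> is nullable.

{ ], id, '' }

From <params> -> <factor> <factor> ; <stmts>: add FIRST(<factor>) = { ], id }.
<params> -> ] contributes {]}.
From <params> -> <program>: add FIRST(<program>) = { ], id, '' } (including '' since <program> is nullable).
<params> -> '' contributes ''.
Union: FIRST(<params>) = { ], id, '' }.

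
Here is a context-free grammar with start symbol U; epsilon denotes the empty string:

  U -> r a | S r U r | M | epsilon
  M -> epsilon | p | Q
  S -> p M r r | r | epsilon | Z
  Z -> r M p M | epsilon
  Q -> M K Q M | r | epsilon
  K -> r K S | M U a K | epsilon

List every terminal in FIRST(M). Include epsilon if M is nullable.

M -> epsilon contributes epsilon.
M -> p contributes {p}.
From M -> Q: add FIRST(Q) = { a, p, r, epsilon } (including epsilon since Q is nullable).
Union: FIRST(M) = { a, p, r, epsilon }.

{ a, p, r, epsilon }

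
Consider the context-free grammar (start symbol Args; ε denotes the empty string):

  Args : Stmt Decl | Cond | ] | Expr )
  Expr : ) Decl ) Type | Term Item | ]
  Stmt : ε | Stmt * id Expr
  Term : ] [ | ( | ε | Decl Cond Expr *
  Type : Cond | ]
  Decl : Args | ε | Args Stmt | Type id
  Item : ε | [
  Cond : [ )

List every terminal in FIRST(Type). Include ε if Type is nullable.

From Type : Cond: add FIRST(Cond) = { [ }.
Type : ] contributes {]}.
Union: FIRST(Type) = { [, ] }.

{ [, ] }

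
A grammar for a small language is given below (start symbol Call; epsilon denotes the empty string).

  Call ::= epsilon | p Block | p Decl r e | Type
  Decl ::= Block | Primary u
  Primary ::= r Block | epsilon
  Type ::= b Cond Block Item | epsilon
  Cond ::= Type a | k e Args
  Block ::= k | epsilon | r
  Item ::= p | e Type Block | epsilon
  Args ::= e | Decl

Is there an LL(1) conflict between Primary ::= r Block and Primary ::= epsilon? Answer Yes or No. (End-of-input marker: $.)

FIRST(r Block) = { r } and FIRST(epsilon) = { epsilon }.
The second is nullable but FOLLOW(Primary) = { u } is disjoint from FIRST of the first.

No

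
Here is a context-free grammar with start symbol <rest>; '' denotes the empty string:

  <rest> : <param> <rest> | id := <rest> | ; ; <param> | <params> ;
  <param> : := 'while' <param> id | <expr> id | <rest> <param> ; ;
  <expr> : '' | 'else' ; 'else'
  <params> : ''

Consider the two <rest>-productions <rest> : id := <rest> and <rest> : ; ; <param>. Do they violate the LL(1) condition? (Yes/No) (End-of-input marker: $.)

No

FIRST(id := <rest>) = { id } and FIRST(; ; <param>) = { ; }.
The FIRST sets are disjoint and neither alternative is nullable — no conflict.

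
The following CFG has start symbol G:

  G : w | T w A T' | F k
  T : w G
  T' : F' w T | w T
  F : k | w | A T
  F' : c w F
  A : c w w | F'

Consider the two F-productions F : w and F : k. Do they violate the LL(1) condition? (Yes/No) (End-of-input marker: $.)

No

FIRST(w) = { w } and FIRST(k) = { k }.
The FIRST sets are disjoint and neither alternative is nullable — no conflict.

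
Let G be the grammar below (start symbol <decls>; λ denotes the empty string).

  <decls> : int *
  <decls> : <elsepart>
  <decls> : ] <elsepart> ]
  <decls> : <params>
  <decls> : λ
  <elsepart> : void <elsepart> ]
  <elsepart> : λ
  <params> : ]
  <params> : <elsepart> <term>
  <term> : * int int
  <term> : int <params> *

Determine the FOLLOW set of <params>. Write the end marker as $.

{ $, * }

In <decls> : <params>: <params> is at the end, add FOLLOW(<decls>) = { $ }.
In <term> : int <params> *: add FIRST(*) = { * }.
Union: FOLLOW(<params>) = { $, * }.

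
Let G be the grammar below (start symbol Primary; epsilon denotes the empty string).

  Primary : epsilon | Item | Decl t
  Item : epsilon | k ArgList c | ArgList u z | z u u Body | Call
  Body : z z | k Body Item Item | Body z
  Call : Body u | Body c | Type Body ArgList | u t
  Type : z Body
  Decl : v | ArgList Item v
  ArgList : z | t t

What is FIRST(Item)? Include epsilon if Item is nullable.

{ k, t, u, z, epsilon }

Item : epsilon contributes epsilon.
Item : k ArgList c contributes {k}.
From Item : ArgList u z: add FIRST(ArgList) = { t, z }.
Item : z u u Body contributes {z}.
From Item : Call: add FIRST(Call) = { k, u, z }.
Union: FIRST(Item) = { k, t, u, z, epsilon }.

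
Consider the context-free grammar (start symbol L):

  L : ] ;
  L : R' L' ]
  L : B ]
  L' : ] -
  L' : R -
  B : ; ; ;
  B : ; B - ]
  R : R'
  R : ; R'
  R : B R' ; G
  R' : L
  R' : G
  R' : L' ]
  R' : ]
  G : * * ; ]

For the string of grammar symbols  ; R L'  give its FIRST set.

; is a terminal; add {;} and stop.

{ ; }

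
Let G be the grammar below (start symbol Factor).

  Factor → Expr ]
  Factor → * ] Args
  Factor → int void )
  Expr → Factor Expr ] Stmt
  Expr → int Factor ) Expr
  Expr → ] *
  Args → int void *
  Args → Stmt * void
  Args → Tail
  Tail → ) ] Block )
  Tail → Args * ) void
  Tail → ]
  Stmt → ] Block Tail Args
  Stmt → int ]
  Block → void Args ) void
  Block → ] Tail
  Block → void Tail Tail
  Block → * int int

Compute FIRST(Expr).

{ *, ], int }

From Expr → Factor Expr ] Stmt: add FIRST(Factor) = { *, ], int }.
Expr → int Factor ) Expr contributes {int}.
Expr → ] * contributes {]}.
Union: FIRST(Expr) = { *, ], int }.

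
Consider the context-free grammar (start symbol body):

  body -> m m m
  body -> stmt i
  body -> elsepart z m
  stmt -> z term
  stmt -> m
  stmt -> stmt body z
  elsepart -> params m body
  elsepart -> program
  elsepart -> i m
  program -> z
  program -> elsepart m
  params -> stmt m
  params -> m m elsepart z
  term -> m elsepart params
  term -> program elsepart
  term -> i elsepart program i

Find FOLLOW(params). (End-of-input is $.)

In elsepart -> params m body: add FIRST(m body) = { m }.
In term -> m elsepart params: params is at the end, add FOLLOW(term) = { i, m, z }.
Union: FOLLOW(params) = { i, m, z }.

{ i, m, z }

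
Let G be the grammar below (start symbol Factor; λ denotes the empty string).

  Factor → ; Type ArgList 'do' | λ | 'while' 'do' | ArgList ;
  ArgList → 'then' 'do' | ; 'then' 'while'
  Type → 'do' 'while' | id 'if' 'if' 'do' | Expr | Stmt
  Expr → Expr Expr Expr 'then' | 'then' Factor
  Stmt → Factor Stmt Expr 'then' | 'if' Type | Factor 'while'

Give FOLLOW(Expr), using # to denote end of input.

In Type → Expr: Expr is at the end, add FOLLOW(Type) = { 'then', ; }.
In Expr → Expr Expr Expr 'then': add FIRST(Expr Expr 'then') = { 'then' }.
In Expr → Expr Expr Expr 'then': add FIRST(Expr 'then') = { 'then' }.
In Expr → Expr Expr Expr 'then': add FIRST('then') = { 'then' }.
In Stmt → Factor Stmt Expr 'then': add FIRST('then') = { 'then' }.
Union: FOLLOW(Expr) = { 'then', ; }.

{ 'then', ; }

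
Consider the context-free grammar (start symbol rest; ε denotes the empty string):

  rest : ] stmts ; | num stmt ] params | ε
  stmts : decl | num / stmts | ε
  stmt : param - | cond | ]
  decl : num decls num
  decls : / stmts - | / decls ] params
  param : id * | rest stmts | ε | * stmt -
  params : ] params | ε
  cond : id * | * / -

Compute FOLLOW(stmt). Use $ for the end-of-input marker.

{ -, ] }

In rest : num stmt ] params: add FIRST(] params) = { ] }.
In param : * stmt -: add FIRST(-) = { - }.
Union: FOLLOW(stmt) = { -, ] }.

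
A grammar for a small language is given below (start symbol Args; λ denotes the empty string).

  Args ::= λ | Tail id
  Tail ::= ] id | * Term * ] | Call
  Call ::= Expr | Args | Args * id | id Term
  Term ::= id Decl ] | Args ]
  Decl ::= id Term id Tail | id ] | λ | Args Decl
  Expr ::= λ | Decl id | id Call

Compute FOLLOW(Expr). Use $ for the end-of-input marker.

{ ], id }

In Call ::= Expr: Expr is at the end, add FOLLOW(Call) = { ], id }.
Union: FOLLOW(Expr) = { ], id }.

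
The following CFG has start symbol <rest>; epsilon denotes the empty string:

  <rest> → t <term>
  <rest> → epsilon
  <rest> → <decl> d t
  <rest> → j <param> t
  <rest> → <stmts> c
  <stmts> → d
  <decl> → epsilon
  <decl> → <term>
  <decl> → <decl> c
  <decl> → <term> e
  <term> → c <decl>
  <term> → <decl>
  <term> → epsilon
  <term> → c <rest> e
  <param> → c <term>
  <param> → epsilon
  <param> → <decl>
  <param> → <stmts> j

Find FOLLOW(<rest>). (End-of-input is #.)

{ #, e }

<rest> is the start symbol, so # ∈ FOLLOW(<rest>).
In <term> → c <rest> e: add FIRST(e) = { e }.
Union: FOLLOW(<rest>) = { #, e }.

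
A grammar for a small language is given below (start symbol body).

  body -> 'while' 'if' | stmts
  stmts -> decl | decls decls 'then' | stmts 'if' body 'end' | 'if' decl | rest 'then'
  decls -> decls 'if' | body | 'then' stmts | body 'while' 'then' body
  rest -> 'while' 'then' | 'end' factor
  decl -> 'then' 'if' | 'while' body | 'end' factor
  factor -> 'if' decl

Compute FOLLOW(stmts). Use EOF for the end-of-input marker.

In body -> stmts: stmts is at the end, add FOLLOW(body) = { EOF, 'end', 'if', 'then', 'while' }.
In stmts -> stmts 'if' body 'end': add FIRST('if' body 'end') = { 'if' }.
In decls -> 'then' stmts: stmts is at the end, add FOLLOW(decls) = { 'end', 'if', 'then', 'while' }.
Union: FOLLOW(stmts) = { EOF, 'end', 'if', 'then', 'while' }.

{ EOF, 'end', 'if', 'then', 'while' }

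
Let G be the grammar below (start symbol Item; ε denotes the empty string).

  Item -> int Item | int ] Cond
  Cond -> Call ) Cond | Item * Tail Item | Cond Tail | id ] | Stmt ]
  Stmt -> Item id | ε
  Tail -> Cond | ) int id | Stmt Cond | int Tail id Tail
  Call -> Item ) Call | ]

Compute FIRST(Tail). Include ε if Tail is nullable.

{ ), ], id, int }

From Tail -> Cond: add FIRST(Cond) = { ], id, int }.
Tail -> ) int id contributes {)}.
From Tail -> Stmt Cond: Stmt nullable, take FIRST(Stmt) ∪ FIRST(Cond) = { ], id, int }.
Tail -> int Tail id Tail contributes {int}.
Union: FIRST(Tail) = { ), ], id, int }.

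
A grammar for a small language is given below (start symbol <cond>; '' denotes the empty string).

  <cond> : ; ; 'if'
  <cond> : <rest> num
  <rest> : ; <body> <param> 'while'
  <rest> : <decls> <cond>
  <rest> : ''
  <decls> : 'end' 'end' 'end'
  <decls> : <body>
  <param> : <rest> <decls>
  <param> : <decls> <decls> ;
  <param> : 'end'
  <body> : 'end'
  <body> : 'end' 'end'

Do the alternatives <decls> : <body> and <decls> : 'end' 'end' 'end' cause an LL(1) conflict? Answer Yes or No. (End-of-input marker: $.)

FIRST(<body>) = { 'end' } and FIRST('end' 'end' 'end') = { 'end' }.
Both contain 'end', so the two alternatives are not disjoint — LL(1) conflict.

Yes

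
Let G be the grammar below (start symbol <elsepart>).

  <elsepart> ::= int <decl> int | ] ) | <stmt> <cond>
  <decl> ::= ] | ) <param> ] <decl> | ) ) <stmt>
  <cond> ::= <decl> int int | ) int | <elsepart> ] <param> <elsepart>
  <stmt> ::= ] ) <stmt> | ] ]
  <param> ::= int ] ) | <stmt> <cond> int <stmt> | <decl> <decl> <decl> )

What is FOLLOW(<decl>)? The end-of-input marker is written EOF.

{ ), ], int }

In <elsepart> ::= int <decl> int: add FIRST(int) = { int }.
In <decl> ::= ) <param> ] <decl>: <decl> is at the end, add FOLLOW(<decl>) = { ), ], int }.
In <cond> ::= <decl> int int: add FIRST(int int) = { int }.
In <param> ::= <decl> <decl> <decl> ): add FIRST(<decl> <decl> )) = { ), ] }.
In <param> ::= <decl> <decl> <decl> ): add FIRST(<decl> )) = { ), ] }.
In <param> ::= <decl> <decl> <decl> ): add FIRST()) = { ) }.
Union: FOLLOW(<decl>) = { ), ], int }.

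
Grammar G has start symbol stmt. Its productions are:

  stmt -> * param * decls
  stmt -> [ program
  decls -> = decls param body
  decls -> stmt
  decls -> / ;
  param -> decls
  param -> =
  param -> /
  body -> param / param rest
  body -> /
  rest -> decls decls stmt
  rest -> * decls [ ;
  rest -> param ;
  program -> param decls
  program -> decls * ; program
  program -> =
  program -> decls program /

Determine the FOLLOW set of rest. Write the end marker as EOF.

{ EOF, *, /, ;, =, [ }

In body -> param / param rest: rest is at the end, add FOLLOW(body) = { EOF, *, /, ;, =, [ }.
Union: FOLLOW(rest) = { EOF, *, /, ;, =, [ }.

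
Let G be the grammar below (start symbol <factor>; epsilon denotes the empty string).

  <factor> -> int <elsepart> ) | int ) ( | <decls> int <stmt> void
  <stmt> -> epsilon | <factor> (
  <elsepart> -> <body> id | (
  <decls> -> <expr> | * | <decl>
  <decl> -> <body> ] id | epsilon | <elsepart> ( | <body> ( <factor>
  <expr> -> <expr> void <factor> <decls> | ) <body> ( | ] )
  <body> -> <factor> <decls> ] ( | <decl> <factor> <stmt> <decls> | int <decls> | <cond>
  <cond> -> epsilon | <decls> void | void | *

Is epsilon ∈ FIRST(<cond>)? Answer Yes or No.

Yes

<cond> has an epsilon-production, so <cond> ⇒ epsilon.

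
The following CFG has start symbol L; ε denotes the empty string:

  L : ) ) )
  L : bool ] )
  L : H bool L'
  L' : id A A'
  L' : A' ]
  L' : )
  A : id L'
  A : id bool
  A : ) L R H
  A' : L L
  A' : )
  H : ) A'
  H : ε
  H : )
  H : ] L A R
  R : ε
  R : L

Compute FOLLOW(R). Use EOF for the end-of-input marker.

In A : ) L R H: add FIRST(H)\{ε} = { ), ] }.
  Since H is nullable, also add FOLLOW(A) = { ), ], bool }.
In H : ] L A R: R is at the end, add FOLLOW(H) = { ), ], bool }.
Union: FOLLOW(R) = { ), ], bool }.

{ ), ], bool }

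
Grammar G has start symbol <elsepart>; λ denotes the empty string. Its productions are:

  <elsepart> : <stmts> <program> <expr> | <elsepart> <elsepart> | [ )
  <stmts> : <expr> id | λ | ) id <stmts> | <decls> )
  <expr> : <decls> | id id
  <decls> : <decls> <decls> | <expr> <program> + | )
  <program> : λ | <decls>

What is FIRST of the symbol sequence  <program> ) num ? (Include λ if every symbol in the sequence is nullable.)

{ ), id }

Add FIRST(<program>)\{λ} = { ), id }; <program> is nullable, continue.
) is a terminal; add {)} and stop.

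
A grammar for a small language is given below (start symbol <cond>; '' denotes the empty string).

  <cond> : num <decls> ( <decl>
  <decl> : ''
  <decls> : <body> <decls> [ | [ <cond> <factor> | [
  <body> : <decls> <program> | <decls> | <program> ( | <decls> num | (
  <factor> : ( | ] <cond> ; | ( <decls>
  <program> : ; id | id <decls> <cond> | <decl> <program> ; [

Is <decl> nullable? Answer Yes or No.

<decl> has an ''-production, so <decl> ⇒ ''.

Yes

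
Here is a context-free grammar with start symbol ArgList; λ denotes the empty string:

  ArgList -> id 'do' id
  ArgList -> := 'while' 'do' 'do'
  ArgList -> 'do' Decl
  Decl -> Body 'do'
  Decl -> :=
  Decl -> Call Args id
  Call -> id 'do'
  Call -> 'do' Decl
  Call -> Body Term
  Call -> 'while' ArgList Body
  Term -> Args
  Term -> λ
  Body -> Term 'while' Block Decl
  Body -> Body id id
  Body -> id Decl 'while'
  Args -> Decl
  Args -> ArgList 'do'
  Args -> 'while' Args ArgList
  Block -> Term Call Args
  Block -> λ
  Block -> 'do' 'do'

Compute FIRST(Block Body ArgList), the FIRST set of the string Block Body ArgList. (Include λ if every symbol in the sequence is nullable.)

{ 'do', 'while', :=, id }

Add FIRST(Block)\{λ} = { 'do', 'while', :=, id }; Block is nullable, continue.
Add FIRST(Body) = { 'do', 'while', :=, id }; Body is not nullable, stop.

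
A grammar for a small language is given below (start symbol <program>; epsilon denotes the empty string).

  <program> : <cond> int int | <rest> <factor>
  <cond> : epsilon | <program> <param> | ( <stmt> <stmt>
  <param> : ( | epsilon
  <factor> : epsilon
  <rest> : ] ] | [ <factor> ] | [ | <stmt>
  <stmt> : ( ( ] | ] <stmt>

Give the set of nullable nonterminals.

Directly nullable (have an epsilon-production): <cond>, <param>, <factor>.
No other nonterminal has a production whose RHS symbols are all nullable.

{ <cond>, <factor>, <param> }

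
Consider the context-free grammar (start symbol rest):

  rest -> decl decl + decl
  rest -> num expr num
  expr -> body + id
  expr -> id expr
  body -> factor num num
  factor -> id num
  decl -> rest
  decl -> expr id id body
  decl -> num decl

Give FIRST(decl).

From decl -> rest: add FIRST(rest) = { id, num }.
From decl -> expr id id body: add FIRST(expr) = { id }.
decl -> num decl contributes {num}.
Union: FIRST(decl) = { id, num }.

{ id, num }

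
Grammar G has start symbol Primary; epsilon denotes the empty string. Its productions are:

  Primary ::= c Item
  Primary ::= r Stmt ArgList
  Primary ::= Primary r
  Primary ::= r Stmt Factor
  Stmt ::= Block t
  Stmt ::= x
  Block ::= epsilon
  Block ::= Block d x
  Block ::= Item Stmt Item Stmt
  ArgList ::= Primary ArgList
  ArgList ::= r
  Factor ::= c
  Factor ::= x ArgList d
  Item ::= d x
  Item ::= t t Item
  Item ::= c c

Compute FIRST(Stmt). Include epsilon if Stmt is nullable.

From Stmt ::= Block t: Block nullable, take FIRST(Block) ∪ {t} = { c, d, t }.
Stmt ::= x contributes {x}.
Union: FIRST(Stmt) = { c, d, t, x }.

{ c, d, t, x }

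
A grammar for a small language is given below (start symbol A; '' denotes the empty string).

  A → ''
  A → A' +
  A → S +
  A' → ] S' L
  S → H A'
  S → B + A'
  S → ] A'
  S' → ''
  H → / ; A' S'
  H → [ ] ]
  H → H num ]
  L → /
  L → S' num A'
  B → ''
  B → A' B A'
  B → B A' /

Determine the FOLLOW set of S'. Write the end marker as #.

{ /, ], num }

In A' → ] S' L: add FIRST(L) = { /, num }.
In H → / ; A' S': S' is at the end, add FOLLOW(H) = { ], num }.
In L → S' num A': add FIRST(num A') = { num }.
Union: FOLLOW(S') = { /, ], num }.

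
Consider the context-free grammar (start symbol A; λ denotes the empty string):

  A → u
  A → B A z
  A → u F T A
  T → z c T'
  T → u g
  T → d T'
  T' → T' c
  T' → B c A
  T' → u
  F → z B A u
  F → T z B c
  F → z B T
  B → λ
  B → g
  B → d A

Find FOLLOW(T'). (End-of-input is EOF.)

In T → z c T': T' is at the end, add FOLLOW(T) = { d, g, u, z }.
In T → d T': T' is at the end, add FOLLOW(T) = { d, g, u, z }.
In T' → T' c: add FIRST(c) = { c }.
Union: FOLLOW(T') = { c, d, g, u, z }.

{ c, d, g, u, z }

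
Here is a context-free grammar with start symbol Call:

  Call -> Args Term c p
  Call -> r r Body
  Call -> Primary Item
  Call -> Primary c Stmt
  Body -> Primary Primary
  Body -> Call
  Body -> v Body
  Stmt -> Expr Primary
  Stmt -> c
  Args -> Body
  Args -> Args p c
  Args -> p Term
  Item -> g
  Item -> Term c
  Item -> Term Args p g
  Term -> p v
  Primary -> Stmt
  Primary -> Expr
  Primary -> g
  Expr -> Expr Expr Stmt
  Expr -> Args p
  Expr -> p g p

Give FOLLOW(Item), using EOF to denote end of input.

{ EOF, p }

In Call -> Primary Item: Item is at the end, add FOLLOW(Call) = { EOF, p }.
Union: FOLLOW(Item) = { EOF, p }.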